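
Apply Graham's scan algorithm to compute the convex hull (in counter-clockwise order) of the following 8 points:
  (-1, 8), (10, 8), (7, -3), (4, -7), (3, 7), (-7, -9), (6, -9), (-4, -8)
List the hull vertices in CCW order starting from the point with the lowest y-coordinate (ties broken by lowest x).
Hull (CCW) = [(-7, -9), (6, -9), (10, 8), (-1, 8)]

Graham scan procedure:
  1. Find the pivot p₀ = point with lowest y (tie → lowest x): (-7, -9).
  2. Sort the remaining points by polar angle around p₀.
  3. Walk through sorted points, maintaining a stack; pop the top while the last three entries make a non-left turn (cross product ≤ 0).
  4. Final stack is the convex hull in CCW order: (-7, -9), (6, -9), (10, 8), (-1, 8).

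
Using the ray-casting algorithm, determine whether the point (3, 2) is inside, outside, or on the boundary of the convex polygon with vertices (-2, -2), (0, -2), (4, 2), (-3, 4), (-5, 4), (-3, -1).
The point (3, 2) lies strictly inside the polygon

Cast a horizontal ray to the right from the query point and count how many polygon edges it crosses (each edge strictly once or zero times, handled with the usual half-open convention). 
Parity of crossings → odd ⇒ inside.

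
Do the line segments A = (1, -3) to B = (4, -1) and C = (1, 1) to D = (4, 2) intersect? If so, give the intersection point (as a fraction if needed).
No (intersection of containing lines falls outside at least one segment)

Parametrize and solve: t = 4, s = 4. At least one of these is outside [0, 1], so the segments do not intersect.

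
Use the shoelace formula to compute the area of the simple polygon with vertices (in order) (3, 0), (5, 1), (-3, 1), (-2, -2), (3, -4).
Area = 45/2

Shoelace formula: Area = (1/2) |Σ_i (x_i · y_{i+1} − x_{i+1} · y_i)| (indices mod n). Compute each cross term:
  (3)(1) − (5)(0) = 3
  (5)(1) − (-3)(1) = 8
  (-3)(-2) − (-2)(1) = 8
  (-2)(-4) − (3)(-2) = 14
  (3)(0) − (3)(-4) = 12
Sum = 45, so (signed) Area = 45/2 = 45/2, |Area| = 45/2.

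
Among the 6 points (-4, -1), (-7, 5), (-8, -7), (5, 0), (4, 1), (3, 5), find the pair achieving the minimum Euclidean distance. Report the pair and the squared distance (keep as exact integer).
Pair = ((5, 0), (4, 1)); squared distance = 2

Compute all C(6, 2) = 15 pairwise squared distances (x_i − x_j)² + (y_i − y_j)². The minimum is 2, attained by the pair ((5, 0), (4, 1)).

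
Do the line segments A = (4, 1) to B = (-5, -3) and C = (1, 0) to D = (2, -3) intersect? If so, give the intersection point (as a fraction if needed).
Yes; intersection at (34/31, -9/31) (t = 10/31 on AB, s = 3/31 on CD)

Parametrize AB as A + t(B − A) = (4 + -9 t, 1 + -4 t) and CD as C + s(D − C) = (1 + 1 s, 0 + -3 s). Solve the linear system for (t, s). Determinant = -31 ≠ 0, so a unique intersection of the containing lines exists. Solution: t = 10/31, s = 3/31 — both in [0, 1], so the segments cross. Intersection point: (34/31, -9/31).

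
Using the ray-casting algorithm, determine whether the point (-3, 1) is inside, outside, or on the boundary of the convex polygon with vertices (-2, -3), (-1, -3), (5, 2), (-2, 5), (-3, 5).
The point (-3, 1) lies strictly outside the polygon

Cast a horizontal ray to the right from the query point and count how many polygon edges it crosses (each edge strictly once or zero times, handled with the usual half-open convention). 
Parity of crossings → even ⇒ outside.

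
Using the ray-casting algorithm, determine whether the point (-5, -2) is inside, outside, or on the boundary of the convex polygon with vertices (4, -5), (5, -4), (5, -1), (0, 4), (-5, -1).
The point (-5, -2) lies strictly outside the polygon

Cast a horizontal ray to the right from the query point and count how many polygon edges it crosses (each edge strictly once or zero times, handled with the usual half-open convention). 
Parity of crossings → even ⇒ outside.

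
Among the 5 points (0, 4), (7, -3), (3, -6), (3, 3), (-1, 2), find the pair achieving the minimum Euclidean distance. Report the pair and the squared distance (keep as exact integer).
Pair = ((0, 4), (-1, 2)); squared distance = 5

Compute all C(5, 2) = 10 pairwise squared distances (x_i − x_j)² + (y_i − y_j)². The minimum is 5, attained by the pair ((0, 4), (-1, 2)).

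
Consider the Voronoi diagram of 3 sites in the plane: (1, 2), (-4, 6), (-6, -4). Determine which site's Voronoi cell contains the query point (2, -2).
Nearest site = (1, 2)

The Voronoi cell of site s contains exactly those query points closer to s than to any other site. Compute squared distances from q = (2, -2) to each site:
  (1 − 2)² + (2 − -2)² = 17
  (-6 − 2)² + (-4 − -2)² = 68
  (-4 − 2)² + (6 − -2)² = 100
Minimum is attained by (1, 2), so q lies in its Voronoi cell.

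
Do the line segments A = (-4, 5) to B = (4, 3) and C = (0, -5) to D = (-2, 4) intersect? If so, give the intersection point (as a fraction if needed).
No (intersection of containing lines falls outside at least one segment)

Parametrize and solve: t = 4/17, s = 18/17. At least one of these is outside [0, 1], so the segments do not intersect.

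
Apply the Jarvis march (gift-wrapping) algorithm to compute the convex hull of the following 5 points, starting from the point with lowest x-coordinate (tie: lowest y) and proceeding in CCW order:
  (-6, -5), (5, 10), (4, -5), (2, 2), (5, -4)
Hull (CCW) = [(-6, -5), (4, -5), (5, -4), (5, 10)]

Jarvis march: at each step, from the current hull vertex p, select the next vertex q as the point such that every other point lies strictly to the left of (or on) the directed line p → q. (Equivalently: for every other point r, the cross product (q − p) × (r − p) ≥ 0.)
Starting point (lowest x, tie lowest y): (-6, -5). Wrap until returning to start. Resulting hull: (-6, -5), (4, -5), (5, -4), (5, 10).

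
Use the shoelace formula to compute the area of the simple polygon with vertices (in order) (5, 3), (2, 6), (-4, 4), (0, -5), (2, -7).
Area = 127/2

Shoelace formula: Area = (1/2) |Σ_i (x_i · y_{i+1} − x_{i+1} · y_i)| (indices mod n). Compute each cross term:
  (5)(6) − (2)(3) = 24
  (2)(4) − (-4)(6) = 32
  (-4)(-5) − (0)(4) = 20
  (0)(-7) − (2)(-5) = 10
  (2)(3) − (5)(-7) = 41
Sum = 127, so (signed) Area = 127/2 = 127/2, |Area| = 127/2.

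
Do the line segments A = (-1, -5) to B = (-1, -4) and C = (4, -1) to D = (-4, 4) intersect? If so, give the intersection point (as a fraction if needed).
No (intersection of containing lines falls outside at least one segment)

Parametrize and solve: t = 57/8, s = 5/8. At least one of these is outside [0, 1], so the segments do not intersect.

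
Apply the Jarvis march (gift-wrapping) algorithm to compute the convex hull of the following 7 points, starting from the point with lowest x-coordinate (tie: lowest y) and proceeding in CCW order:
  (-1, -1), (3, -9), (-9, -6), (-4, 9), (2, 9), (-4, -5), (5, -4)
Hull (CCW) = [(-9, -6), (3, -9), (5, -4), (2, 9), (-4, 9)]

Jarvis march: at each step, from the current hull vertex p, select the next vertex q as the point such that every other point lies strictly to the left of (or on) the directed line p → q. (Equivalently: for every other point r, the cross product (q − p) × (r − p) ≥ 0.)
Starting point (lowest x, tie lowest y): (-9, -6). Wrap until returning to start. Resulting hull: (-9, -6), (3, -9), (5, -4), (2, 9), (-4, 9).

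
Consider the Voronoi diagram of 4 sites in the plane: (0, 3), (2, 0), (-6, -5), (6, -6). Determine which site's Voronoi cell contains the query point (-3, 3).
Nearest site = (0, 3)

The Voronoi cell of site s contains exactly those query points closer to s than to any other site. Compute squared distances from q = (-3, 3) to each site:
  (0 − -3)² + (3 − 3)² = 9
  (2 − -3)² + (0 − 3)² = 34
  (-6 − -3)² + (-5 − 3)² = 73
  (6 − -3)² + (-6 − 3)² = 162
Minimum is attained by (0, 3), so q lies in its Voronoi cell.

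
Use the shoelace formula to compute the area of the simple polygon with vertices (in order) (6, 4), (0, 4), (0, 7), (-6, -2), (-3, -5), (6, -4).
Area = 90

Shoelace formula: Area = (1/2) |Σ_i (x_i · y_{i+1} − x_{i+1} · y_i)| (indices mod n). Compute each cross term:
  (6)(4) − (0)(4) = 24
  (0)(7) − (0)(4) = 0
  (0)(-2) − (-6)(7) = 42
  (-6)(-5) − (-3)(-2) = 24
  (-3)(-4) − (6)(-5) = 42
  (6)(4) − (6)(-4) = 48
Sum = 180, so (signed) Area = 180/2 = 90, |Area| = 90.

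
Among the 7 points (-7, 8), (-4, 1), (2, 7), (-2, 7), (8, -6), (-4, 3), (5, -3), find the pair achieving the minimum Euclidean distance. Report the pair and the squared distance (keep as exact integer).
Pair = ((-4, 1), (-4, 3)); squared distance = 4

Compute all C(7, 2) = 21 pairwise squared distances (x_i − x_j)² + (y_i − y_j)². The minimum is 4, attained by the pair ((-4, 1), (-4, 3)).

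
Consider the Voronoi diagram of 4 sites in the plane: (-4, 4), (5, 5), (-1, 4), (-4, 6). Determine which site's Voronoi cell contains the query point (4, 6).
Nearest site = (5, 5)

The Voronoi cell of site s contains exactly those query points closer to s than to any other site. Compute squared distances from q = (4, 6) to each site:
  (5 − 4)² + (5 − 6)² = 2
  (-1 − 4)² + (4 − 6)² = 29
  (-4 − 4)² + (6 − 6)² = 64
  (-4 − 4)² + (4 − 6)² = 68
Minimum is attained by (5, 5), so q lies in its Voronoi cell.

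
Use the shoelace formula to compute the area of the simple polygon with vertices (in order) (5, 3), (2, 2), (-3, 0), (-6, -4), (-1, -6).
Area = 81/2

Shoelace formula: Area = (1/2) |Σ_i (x_i · y_{i+1} − x_{i+1} · y_i)| (indices mod n). Compute each cross term:
  (5)(2) − (2)(3) = 4
  (2)(0) − (-3)(2) = 6
  (-3)(-4) − (-6)(0) = 12
  (-6)(-6) − (-1)(-4) = 32
  (-1)(3) − (5)(-6) = 27
Sum = 81, so (signed) Area = 81/2 = 81/2, |Area| = 81/2.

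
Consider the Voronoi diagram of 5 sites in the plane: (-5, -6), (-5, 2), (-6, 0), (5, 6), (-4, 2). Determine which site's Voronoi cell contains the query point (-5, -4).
Nearest site = (-5, -6)

The Voronoi cell of site s contains exactly those query points closer to s than to any other site. Compute squared distances from q = (-5, -4) to each site:
  (-5 − -5)² + (-6 − -4)² = 4
  (-6 − -5)² + (0 − -4)² = 17
  (-5 − -5)² + (2 − -4)² = 36
  (-4 − -5)² + (2 − -4)² = 37
  (5 − -5)² + (6 − -4)² = 200
Minimum is attained by (-5, -6), so q lies in its Voronoi cell.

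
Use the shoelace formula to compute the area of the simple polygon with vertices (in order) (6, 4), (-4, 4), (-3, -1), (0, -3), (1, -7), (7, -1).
Area = 75

Shoelace formula: Area = (1/2) |Σ_i (x_i · y_{i+1} − x_{i+1} · y_i)| (indices mod n). Compute each cross term:
  (6)(4) − (-4)(4) = 40
  (-4)(-1) − (-3)(4) = 16
  (-3)(-3) − (0)(-1) = 9
  (0)(-7) − (1)(-3) = 3
  (1)(-1) − (7)(-7) = 48
  (7)(4) − (6)(-1) = 34
Sum = 150, so (signed) Area = 150/2 = 75, |Area| = 75.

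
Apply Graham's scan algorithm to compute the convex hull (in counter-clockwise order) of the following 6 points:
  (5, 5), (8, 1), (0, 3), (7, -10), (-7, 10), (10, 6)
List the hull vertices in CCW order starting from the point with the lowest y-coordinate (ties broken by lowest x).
Hull (CCW) = [(7, -10), (10, 6), (-7, 10)]

Graham scan procedure:
  1. Find the pivot p₀ = point with lowest y (tie → lowest x): (7, -10).
  2. Sort the remaining points by polar angle around p₀.
  3. Walk through sorted points, maintaining a stack; pop the top while the last three entries make a non-left turn (cross product ≤ 0).
  4. Final stack is the convex hull in CCW order: (7, -10), (10, 6), (-7, 10).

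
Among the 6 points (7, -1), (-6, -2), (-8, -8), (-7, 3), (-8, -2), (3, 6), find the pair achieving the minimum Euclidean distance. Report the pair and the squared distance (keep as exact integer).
Pair = ((-6, -2), (-8, -2)); squared distance = 4

Compute all C(6, 2) = 15 pairwise squared distances (x_i − x_j)² + (y_i − y_j)². The minimum is 4, attained by the pair ((-6, -2), (-8, -2)).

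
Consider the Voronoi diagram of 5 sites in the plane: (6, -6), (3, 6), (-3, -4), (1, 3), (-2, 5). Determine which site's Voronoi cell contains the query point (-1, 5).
Nearest site = (-2, 5)

The Voronoi cell of site s contains exactly those query points closer to s than to any other site. Compute squared distances from q = (-1, 5) to each site:
  (-2 − -1)² + (5 − 5)² = 1
  (1 − -1)² + (3 − 5)² = 8
  (3 − -1)² + (6 − 5)² = 17
  (-3 − -1)² + (-4 − 5)² = 85
  (6 − -1)² + (-6 − 5)² = 170
Minimum is attained by (-2, 5), so q lies in its Voronoi cell.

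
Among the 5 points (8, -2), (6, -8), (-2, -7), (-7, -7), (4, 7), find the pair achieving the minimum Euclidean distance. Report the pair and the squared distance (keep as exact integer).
Pair = ((-2, -7), (-7, -7)); squared distance = 25

Compute all C(5, 2) = 10 pairwise squared distances (x_i − x_j)² + (y_i − y_j)². The minimum is 25, attained by the pair ((-2, -7), (-7, -7)).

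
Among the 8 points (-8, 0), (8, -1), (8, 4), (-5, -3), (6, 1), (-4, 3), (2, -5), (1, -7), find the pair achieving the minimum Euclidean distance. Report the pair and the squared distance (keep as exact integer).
Pair = ((2, -5), (1, -7)); squared distance = 5

Compute all C(8, 2) = 28 pairwise squared distances (x_i − x_j)² + (y_i − y_j)². The minimum is 5, attained by the pair ((2, -5), (1, -7)).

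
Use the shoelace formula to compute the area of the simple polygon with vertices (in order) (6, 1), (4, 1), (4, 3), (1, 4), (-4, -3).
Area = 25

Shoelace formula: Area = (1/2) |Σ_i (x_i · y_{i+1} − x_{i+1} · y_i)| (indices mod n). Compute each cross term:
  (6)(1) − (4)(1) = 2
  (4)(3) − (4)(1) = 8
  (4)(4) − (1)(3) = 13
  (1)(-3) − (-4)(4) = 13
  (-4)(1) − (6)(-3) = 14
Sum = 50, so (signed) Area = 50/2 = 25, |Area| = 25.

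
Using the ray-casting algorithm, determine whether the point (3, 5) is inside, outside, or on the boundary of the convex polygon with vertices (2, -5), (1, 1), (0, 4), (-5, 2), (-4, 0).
The point (3, 5) lies strictly outside the polygon

Cast a horizontal ray to the right from the query point and count how many polygon edges it crosses (each edge strictly once or zero times, handled with the usual half-open convention). 
Parity of crossings → even ⇒ outside.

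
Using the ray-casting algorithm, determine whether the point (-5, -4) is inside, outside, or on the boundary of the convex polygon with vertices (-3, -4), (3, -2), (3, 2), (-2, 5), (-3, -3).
The point (-5, -4) lies strictly outside the polygon

Cast a horizontal ray to the right from the query point and count how many polygon edges it crosses (each edge strictly once or zero times, handled with the usual half-open convention). 
Parity of crossings → even ⇒ outside.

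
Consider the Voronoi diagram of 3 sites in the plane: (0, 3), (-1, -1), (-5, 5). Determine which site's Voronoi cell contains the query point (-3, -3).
Nearest site = (-1, -1)

The Voronoi cell of site s contains exactly those query points closer to s than to any other site. Compute squared distances from q = (-3, -3) to each site:
  (-1 − -3)² + (-1 − -3)² = 8
  (0 − -3)² + (3 − -3)² = 45
  (-5 − -3)² + (5 − -3)² = 68
Minimum is attained by (-1, -1), so q lies in its Voronoi cell.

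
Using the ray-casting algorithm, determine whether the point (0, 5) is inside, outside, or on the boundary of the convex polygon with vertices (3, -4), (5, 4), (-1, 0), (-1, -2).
The point (0, 5) lies strictly outside the polygon

Cast a horizontal ray to the right from the query point and count how many polygon edges it crosses (each edge strictly once or zero times, handled with the usual half-open convention). 
Parity of crossings → even ⇒ outside.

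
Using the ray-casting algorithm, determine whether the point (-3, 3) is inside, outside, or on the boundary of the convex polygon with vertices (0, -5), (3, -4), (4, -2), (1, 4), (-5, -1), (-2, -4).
The point (-3, 3) lies strictly outside the polygon

Cast a horizontal ray to the right from the query point and count how many polygon edges it crosses (each edge strictly once or zero times, handled with the usual half-open convention). 
Parity of crossings → even ⇒ outside.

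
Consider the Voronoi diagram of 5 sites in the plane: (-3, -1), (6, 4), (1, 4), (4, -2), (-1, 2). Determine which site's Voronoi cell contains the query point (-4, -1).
Nearest site = (-3, -1)

The Voronoi cell of site s contains exactly those query points closer to s than to any other site. Compute squared distances from q = (-4, -1) to each site:
  (-3 − -4)² + (-1 − -1)² = 1
  (-1 − -4)² + (2 − -1)² = 18
  (1 − -4)² + (4 − -1)² = 50
  (4 − -4)² + (-2 − -1)² = 65
  (6 − -4)² + (4 − -1)² = 125
Minimum is attained by (-3, -1), so q lies in its Voronoi cell.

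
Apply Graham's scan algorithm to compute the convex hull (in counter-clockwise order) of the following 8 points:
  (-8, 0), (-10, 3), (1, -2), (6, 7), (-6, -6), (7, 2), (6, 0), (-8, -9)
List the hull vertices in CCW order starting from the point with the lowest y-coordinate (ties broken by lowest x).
Hull (CCW) = [(-8, -9), (6, 0), (7, 2), (6, 7), (-10, 3)]

Graham scan procedure:
  1. Find the pivot p₀ = point with lowest y (tie → lowest x): (-8, -9).
  2. Sort the remaining points by polar angle around p₀.
  3. Walk through sorted points, maintaining a stack; pop the top while the last three entries make a non-left turn (cross product ≤ 0).
  4. Final stack is the convex hull in CCW order: (-8, -9), (6, 0), (7, 2), (6, 7), (-10, 3).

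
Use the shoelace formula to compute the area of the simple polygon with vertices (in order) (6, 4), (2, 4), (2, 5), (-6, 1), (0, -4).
Area = 49

Shoelace formula: Area = (1/2) |Σ_i (x_i · y_{i+1} − x_{i+1} · y_i)| (indices mod n). Compute each cross term:
  (6)(4) − (2)(4) = 16
  (2)(5) − (2)(4) = 2
  (2)(1) − (-6)(5) = 32
  (-6)(-4) − (0)(1) = 24
  (0)(4) − (6)(-4) = 24
Sum = 98, so (signed) Area = 98/2 = 49, |Area| = 49.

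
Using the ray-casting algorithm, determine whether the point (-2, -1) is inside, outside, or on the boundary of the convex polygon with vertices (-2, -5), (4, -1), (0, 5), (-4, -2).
The point (-2, -1) lies strictly inside the polygon

Cast a horizontal ray to the right from the query point and count how many polygon edges it crosses (each edge strictly once or zero times, handled with the usual half-open convention). 
Parity of crossings → odd ⇒ inside.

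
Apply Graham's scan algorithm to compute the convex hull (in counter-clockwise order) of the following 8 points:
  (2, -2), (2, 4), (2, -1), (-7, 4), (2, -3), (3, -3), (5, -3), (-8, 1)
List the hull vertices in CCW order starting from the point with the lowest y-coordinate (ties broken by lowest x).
Hull (CCW) = [(2, -3), (5, -3), (2, 4), (-7, 4), (-8, 1)]

Graham scan procedure:
  1. Find the pivot p₀ = point with lowest y (tie → lowest x): (2, -3).
  2. Sort the remaining points by polar angle around p₀.
  3. Walk through sorted points, maintaining a stack; pop the top while the last three entries make a non-left turn (cross product ≤ 0).
  4. Final stack is the convex hull in CCW order: (2, -3), (5, -3), (2, 4), (-7, 4), (-8, 1).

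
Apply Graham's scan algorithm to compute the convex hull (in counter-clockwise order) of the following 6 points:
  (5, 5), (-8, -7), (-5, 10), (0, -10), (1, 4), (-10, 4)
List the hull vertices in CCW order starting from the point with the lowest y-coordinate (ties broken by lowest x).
Hull (CCW) = [(0, -10), (5, 5), (-5, 10), (-10, 4), (-8, -7)]

Graham scan procedure:
  1. Find the pivot p₀ = point with lowest y (tie → lowest x): (0, -10).
  2. Sort the remaining points by polar angle around p₀.
  3. Walk through sorted points, maintaining a stack; pop the top while the last three entries make a non-left turn (cross product ≤ 0).
  4. Final stack is the convex hull in CCW order: (0, -10), (5, 5), (-5, 10), (-10, 4), (-8, -7).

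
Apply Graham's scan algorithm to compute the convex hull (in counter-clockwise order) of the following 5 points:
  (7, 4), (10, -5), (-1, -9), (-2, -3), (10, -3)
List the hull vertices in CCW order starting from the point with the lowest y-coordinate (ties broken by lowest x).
Hull (CCW) = [(-1, -9), (10, -5), (10, -3), (7, 4), (-2, -3)]

Graham scan procedure:
  1. Find the pivot p₀ = point with lowest y (tie → lowest x): (-1, -9).
  2. Sort the remaining points by polar angle around p₀.
  3. Walk through sorted points, maintaining a stack; pop the top while the last three entries make a non-left turn (cross product ≤ 0).
  4. Final stack is the convex hull in CCW order: (-1, -9), (10, -5), (10, -3), (7, 4), (-2, -3).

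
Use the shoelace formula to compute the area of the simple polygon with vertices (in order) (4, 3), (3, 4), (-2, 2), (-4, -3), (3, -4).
Area = 85/2

Shoelace formula: Area = (1/2) |Σ_i (x_i · y_{i+1} − x_{i+1} · y_i)| (indices mod n). Compute each cross term:
  (4)(4) − (3)(3) = 7
  (3)(2) − (-2)(4) = 14
  (-2)(-3) − (-4)(2) = 14
  (-4)(-4) − (3)(-3) = 25
  (3)(3) − (4)(-4) = 25
Sum = 85, so (signed) Area = 85/2 = 85/2, |Area| = 85/2.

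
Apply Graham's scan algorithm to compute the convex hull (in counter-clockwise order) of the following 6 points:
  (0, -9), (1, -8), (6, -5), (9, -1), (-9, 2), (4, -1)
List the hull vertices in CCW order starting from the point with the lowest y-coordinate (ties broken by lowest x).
Hull (CCW) = [(0, -9), (6, -5), (9, -1), (-9, 2)]

Graham scan procedure:
  1. Find the pivot p₀ = point with lowest y (tie → lowest x): (0, -9).
  2. Sort the remaining points by polar angle around p₀.
  3. Walk through sorted points, maintaining a stack; pop the top while the last three entries make a non-left turn (cross product ≤ 0).
  4. Final stack is the convex hull in CCW order: (0, -9), (6, -5), (9, -1), (-9, 2).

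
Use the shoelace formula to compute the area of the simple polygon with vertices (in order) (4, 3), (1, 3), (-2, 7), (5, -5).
Area = 16

Shoelace formula: Area = (1/2) |Σ_i (x_i · y_{i+1} − x_{i+1} · y_i)| (indices mod n). Compute each cross term:
  (4)(3) − (1)(3) = 9
  (1)(7) − (-2)(3) = 13
  (-2)(-5) − (5)(7) = -25
  (5)(3) − (4)(-5) = 35
Sum = 32, so (signed) Area = 32/2 = 16, |Area| = 16.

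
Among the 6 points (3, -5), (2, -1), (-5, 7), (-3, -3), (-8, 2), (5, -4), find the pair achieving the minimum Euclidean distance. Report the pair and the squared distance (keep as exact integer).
Pair = ((3, -5), (5, -4)); squared distance = 5

Compute all C(6, 2) = 15 pairwise squared distances (x_i − x_j)² + (y_i − y_j)². The minimum is 5, attained by the pair ((3, -5), (5, -4)).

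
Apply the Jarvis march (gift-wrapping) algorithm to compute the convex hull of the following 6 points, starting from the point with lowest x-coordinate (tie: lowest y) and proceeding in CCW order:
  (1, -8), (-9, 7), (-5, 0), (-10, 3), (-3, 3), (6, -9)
Hull (CCW) = [(-10, 3), (1, -8), (6, -9), (-3, 3), (-9, 7)]

Jarvis march: at each step, from the current hull vertex p, select the next vertex q as the point such that every other point lies strictly to the left of (or on) the directed line p → q. (Equivalently: for every other point r, the cross product (q − p) × (r − p) ≥ 0.)
Starting point (lowest x, tie lowest y): (-10, 3). Wrap until returning to start. Resulting hull: (-10, 3), (1, -8), (6, -9), (-3, 3), (-9, 7).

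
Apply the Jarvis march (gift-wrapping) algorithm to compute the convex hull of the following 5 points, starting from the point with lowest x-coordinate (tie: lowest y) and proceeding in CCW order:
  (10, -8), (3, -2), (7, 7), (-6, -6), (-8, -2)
Hull (CCW) = [(-8, -2), (-6, -6), (10, -8), (7, 7)]

Jarvis march: at each step, from the current hull vertex p, select the next vertex q as the point such that every other point lies strictly to the left of (or on) the directed line p → q. (Equivalently: for every other point r, the cross product (q − p) × (r − p) ≥ 0.)
Starting point (lowest x, tie lowest y): (-8, -2). Wrap until returning to start. Resulting hull: (-8, -2), (-6, -6), (10, -8), (7, 7).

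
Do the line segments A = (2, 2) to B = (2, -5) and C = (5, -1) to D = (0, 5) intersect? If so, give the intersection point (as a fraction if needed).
No (intersection of containing lines falls outside at least one segment)

Parametrize and solve: t = -3/35, s = 3/5. At least one of these is outside [0, 1], so the segments do not intersect.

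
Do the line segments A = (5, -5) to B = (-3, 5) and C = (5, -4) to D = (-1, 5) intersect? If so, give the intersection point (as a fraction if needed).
No (intersection of containing lines falls outside at least one segment)

Parametrize and solve: t = -1/2, s = -2/3. At least one of these is outside [0, 1], so the segments do not intersect.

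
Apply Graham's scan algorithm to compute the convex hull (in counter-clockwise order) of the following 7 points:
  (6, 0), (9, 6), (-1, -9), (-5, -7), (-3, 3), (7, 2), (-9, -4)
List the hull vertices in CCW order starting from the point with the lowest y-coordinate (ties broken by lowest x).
Hull (CCW) = [(-1, -9), (6, 0), (9, 6), (-3, 3), (-9, -4), (-5, -7)]

Graham scan procedure:
  1. Find the pivot p₀ = point with lowest y (tie → lowest x): (-1, -9).
  2. Sort the remaining points by polar angle around p₀.
  3. Walk through sorted points, maintaining a stack; pop the top while the last three entries make a non-left turn (cross product ≤ 0).
  4. Final stack is the convex hull in CCW order: (-1, -9), (6, 0), (9, 6), (-3, 3), (-9, -4), (-5, -7).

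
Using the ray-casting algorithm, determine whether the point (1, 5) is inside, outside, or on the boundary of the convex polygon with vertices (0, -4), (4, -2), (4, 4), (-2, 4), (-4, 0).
The point (1, 5) lies strictly outside the polygon

Cast a horizontal ray to the right from the query point and count how many polygon edges it crosses (each edge strictly once or zero times, handled with the usual half-open convention). 
Parity of crossings → even ⇒ outside.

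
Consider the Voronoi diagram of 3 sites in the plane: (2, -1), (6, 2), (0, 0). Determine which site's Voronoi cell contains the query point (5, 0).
Nearest site = (6, 2)

The Voronoi cell of site s contains exactly those query points closer to s than to any other site. Compute squared distances from q = (5, 0) to each site:
  (6 − 5)² + (2 − 0)² = 5
  (2 − 5)² + (-1 − 0)² = 10
  (0 − 5)² + (0 − 0)² = 25
Minimum is attained by (6, 2), so q lies in its Voronoi cell.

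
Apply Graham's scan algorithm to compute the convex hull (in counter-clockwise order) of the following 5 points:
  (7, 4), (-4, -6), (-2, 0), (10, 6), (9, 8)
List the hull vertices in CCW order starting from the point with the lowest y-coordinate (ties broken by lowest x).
Hull (CCW) = [(-4, -6), (10, 6), (9, 8), (-2, 0)]

Graham scan procedure:
  1. Find the pivot p₀ = point with lowest y (tie → lowest x): (-4, -6).
  2. Sort the remaining points by polar angle around p₀.
  3. Walk through sorted points, maintaining a stack; pop the top while the last three entries make a non-left turn (cross product ≤ 0).
  4. Final stack is the convex hull in CCW order: (-4, -6), (10, 6), (9, 8), (-2, 0).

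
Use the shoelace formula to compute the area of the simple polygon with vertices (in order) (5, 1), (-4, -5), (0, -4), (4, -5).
Area = 20

Shoelace formula: Area = (1/2) |Σ_i (x_i · y_{i+1} − x_{i+1} · y_i)| (indices mod n). Compute each cross term:
  (5)(-5) − (-4)(1) = -21
  (-4)(-4) − (0)(-5) = 16
  (0)(-5) − (4)(-4) = 16
  (4)(1) − (5)(-5) = 29
Sum = 40, so (signed) Area = 40/2 = 20, |Area| = 20.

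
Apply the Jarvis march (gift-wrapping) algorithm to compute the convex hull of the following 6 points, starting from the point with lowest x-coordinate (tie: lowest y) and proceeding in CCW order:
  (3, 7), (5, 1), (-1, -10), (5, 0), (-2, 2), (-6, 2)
Hull (CCW) = [(-6, 2), (-1, -10), (5, 0), (5, 1), (3, 7)]

Jarvis march: at each step, from the current hull vertex p, select the next vertex q as the point such that every other point lies strictly to the left of (or on) the directed line p → q. (Equivalently: for every other point r, the cross product (q − p) × (r − p) ≥ 0.)
Starting point (lowest x, tie lowest y): (-6, 2). Wrap until returning to start. Resulting hull: (-6, 2), (-1, -10), (5, 0), (5, 1), (3, 7).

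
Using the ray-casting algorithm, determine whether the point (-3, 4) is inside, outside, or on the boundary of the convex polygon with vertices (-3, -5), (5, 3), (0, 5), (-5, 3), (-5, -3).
The point (-3, 4) lies strictly outside the polygon

Cast a horizontal ray to the right from the query point and count how many polygon edges it crosses (each edge strictly once or zero times, handled with the usual half-open convention). 
Parity of crossings → even ⇒ outside.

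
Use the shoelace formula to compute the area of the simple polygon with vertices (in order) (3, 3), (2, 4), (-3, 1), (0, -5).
Area = 25

Shoelace formula: Area = (1/2) |Σ_i (x_i · y_{i+1} − x_{i+1} · y_i)| (indices mod n). Compute each cross term:
  (3)(4) − (2)(3) = 6
  (2)(1) − (-3)(4) = 14
  (-3)(-5) − (0)(1) = 15
  (0)(3) − (3)(-5) = 15
Sum = 50, so (signed) Area = 50/2 = 25, |Area| = 25.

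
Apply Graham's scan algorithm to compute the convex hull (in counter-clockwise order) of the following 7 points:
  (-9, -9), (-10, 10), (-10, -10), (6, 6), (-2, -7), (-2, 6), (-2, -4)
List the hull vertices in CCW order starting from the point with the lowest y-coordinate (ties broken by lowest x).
Hull (CCW) = [(-10, -10), (-2, -7), (6, 6), (-10, 10)]

Graham scan procedure:
  1. Find the pivot p₀ = point with lowest y (tie → lowest x): (-10, -10).
  2. Sort the remaining points by polar angle around p₀.
  3. Walk through sorted points, maintaining a stack; pop the top while the last three entries make a non-left turn (cross product ≤ 0).
  4. Final stack is the convex hull in CCW order: (-10, -10), (-2, -7), (6, 6), (-10, 10).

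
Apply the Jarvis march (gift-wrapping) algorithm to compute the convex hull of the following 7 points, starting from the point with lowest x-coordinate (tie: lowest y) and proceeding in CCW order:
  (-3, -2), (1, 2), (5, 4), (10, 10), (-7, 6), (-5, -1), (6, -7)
Hull (CCW) = [(-7, 6), (-5, -1), (6, -7), (10, 10)]

Jarvis march: at each step, from the current hull vertex p, select the next vertex q as the point such that every other point lies strictly to the left of (or on) the directed line p → q. (Equivalently: for every other point r, the cross product (q − p) × (r − p) ≥ 0.)
Starting point (lowest x, tie lowest y): (-7, 6). Wrap until returning to start. Resulting hull: (-7, 6), (-5, -1), (6, -7), (10, 10).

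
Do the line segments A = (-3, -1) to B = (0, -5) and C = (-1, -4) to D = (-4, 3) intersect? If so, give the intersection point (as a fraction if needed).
Yes; intersection at (-4/3, -29/9) (t = 5/9 on AB, s = 1/9 on CD)

Parametrize AB as A + t(B − A) = (-3 + 3 t, -1 + -4 t) and CD as C + s(D − C) = (-1 + -3 s, -4 + 7 s). Solve the linear system for (t, s). Determinant = -9 ≠ 0, so a unique intersection of the containing lines exists. Solution: t = 5/9, s = 1/9 — both in [0, 1], so the segments cross. Intersection point: (-4/3, -29/9).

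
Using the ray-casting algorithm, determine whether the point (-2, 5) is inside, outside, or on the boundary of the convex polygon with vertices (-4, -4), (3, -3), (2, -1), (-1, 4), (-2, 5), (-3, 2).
The point (-2, 5) lies on the polygon boundary

Boundary check: the query satisfies the collinearity and bounding-box conditions for some polygon edge, so it lies exactly on the boundary.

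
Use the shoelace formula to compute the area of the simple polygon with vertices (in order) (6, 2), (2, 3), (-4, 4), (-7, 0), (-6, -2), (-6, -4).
Area = 50

Shoelace formula: Area = (1/2) |Σ_i (x_i · y_{i+1} − x_{i+1} · y_i)| (indices mod n). Compute each cross term:
  (6)(3) − (2)(2) = 14
  (2)(4) − (-4)(3) = 20
  (-4)(0) − (-7)(4) = 28
  (-7)(-2) − (-6)(0) = 14
  (-6)(-4) − (-6)(-2) = 12
  (-6)(2) − (6)(-4) = 12
Sum = 100, so (signed) Area = 100/2 = 50, |Area| = 50.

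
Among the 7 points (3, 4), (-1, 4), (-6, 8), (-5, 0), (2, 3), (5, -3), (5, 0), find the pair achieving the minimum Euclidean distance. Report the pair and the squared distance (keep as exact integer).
Pair = ((3, 4), (2, 3)); squared distance = 2

Compute all C(7, 2) = 21 pairwise squared distances (x_i − x_j)² + (y_i − y_j)². The minimum is 2, attained by the pair ((3, 4), (2, 3)).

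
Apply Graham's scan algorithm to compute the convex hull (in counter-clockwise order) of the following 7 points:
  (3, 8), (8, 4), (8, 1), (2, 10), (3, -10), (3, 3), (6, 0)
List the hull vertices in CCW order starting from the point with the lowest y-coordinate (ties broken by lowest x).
Hull (CCW) = [(3, -10), (8, 1), (8, 4), (2, 10)]

Graham scan procedure:
  1. Find the pivot p₀ = point with lowest y (tie → lowest x): (3, -10).
  2. Sort the remaining points by polar angle around p₀.
  3. Walk through sorted points, maintaining a stack; pop the top while the last three entries make a non-left turn (cross product ≤ 0).
  4. Final stack is the convex hull in CCW order: (3, -10), (8, 1), (8, 4), (2, 10).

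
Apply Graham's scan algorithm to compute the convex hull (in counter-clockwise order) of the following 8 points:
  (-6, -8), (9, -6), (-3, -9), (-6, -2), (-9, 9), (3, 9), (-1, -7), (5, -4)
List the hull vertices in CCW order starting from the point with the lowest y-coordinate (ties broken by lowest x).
Hull (CCW) = [(-3, -9), (9, -6), (3, 9), (-9, 9), (-6, -8)]

Graham scan procedure:
  1. Find the pivot p₀ = point with lowest y (tie → lowest x): (-3, -9).
  2. Sort the remaining points by polar angle around p₀.
  3. Walk through sorted points, maintaining a stack; pop the top while the last three entries make a non-left turn (cross product ≤ 0).
  4. Final stack is the convex hull in CCW order: (-3, -9), (9, -6), (3, 9), (-9, 9), (-6, -8).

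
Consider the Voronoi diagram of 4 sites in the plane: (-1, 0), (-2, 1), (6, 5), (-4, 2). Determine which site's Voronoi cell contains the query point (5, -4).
Nearest site = (-1, 0)

The Voronoi cell of site s contains exactly those query points closer to s than to any other site. Compute squared distances from q = (5, -4) to each site:
  (-1 − 5)² + (0 − -4)² = 52
  (-2 − 5)² + (1 − -4)² = 74
  (6 − 5)² + (5 − -4)² = 82
  (-4 − 5)² + (2 − -4)² = 117
Minimum is attained by (-1, 0), so q lies in its Voronoi cell.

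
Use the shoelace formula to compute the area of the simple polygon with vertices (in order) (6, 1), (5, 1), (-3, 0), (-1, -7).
Area = 33

Shoelace formula: Area = (1/2) |Σ_i (x_i · y_{i+1} − x_{i+1} · y_i)| (indices mod n). Compute each cross term:
  (6)(1) − (5)(1) = 1
  (5)(0) − (-3)(1) = 3
  (-3)(-7) − (-1)(0) = 21
  (-1)(1) − (6)(-7) = 41
Sum = 66, so (signed) Area = 66/2 = 33, |Area| = 33.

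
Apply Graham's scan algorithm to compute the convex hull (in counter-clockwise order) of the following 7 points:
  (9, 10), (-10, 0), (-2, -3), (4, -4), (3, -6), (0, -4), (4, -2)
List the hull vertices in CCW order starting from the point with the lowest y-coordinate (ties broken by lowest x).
Hull (CCW) = [(3, -6), (4, -4), (9, 10), (-10, 0)]

Graham scan procedure:
  1. Find the pivot p₀ = point with lowest y (tie → lowest x): (3, -6).
  2. Sort the remaining points by polar angle around p₀.
  3. Walk through sorted points, maintaining a stack; pop the top while the last three entries make a non-left turn (cross product ≤ 0).
  4. Final stack is the convex hull in CCW order: (3, -6), (4, -4), (9, 10), (-10, 0).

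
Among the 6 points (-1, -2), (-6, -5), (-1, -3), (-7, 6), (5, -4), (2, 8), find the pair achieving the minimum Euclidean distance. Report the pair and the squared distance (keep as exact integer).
Pair = ((-1, -2), (-1, -3)); squared distance = 1

Compute all C(6, 2) = 15 pairwise squared distances (x_i − x_j)² + (y_i − y_j)². The minimum is 1, attained by the pair ((-1, -2), (-1, -3)).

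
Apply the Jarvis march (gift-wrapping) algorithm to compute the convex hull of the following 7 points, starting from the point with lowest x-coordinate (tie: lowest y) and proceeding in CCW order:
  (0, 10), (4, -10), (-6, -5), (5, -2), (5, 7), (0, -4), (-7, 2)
Hull (CCW) = [(-7, 2), (-6, -5), (4, -10), (5, -2), (5, 7), (0, 10)]

Jarvis march: at each step, from the current hull vertex p, select the next vertex q as the point such that every other point lies strictly to the left of (or on) the directed line p → q. (Equivalently: for every other point r, the cross product (q − p) × (r − p) ≥ 0.)
Starting point (lowest x, tie lowest y): (-7, 2). Wrap until returning to start. Resulting hull: (-7, 2), (-6, -5), (4, -10), (5, -2), (5, 7), (0, 10).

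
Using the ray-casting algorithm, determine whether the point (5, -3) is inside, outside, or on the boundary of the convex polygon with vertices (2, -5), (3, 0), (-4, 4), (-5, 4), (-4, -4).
The point (5, -3) lies strictly outside the polygon

Cast a horizontal ray to the right from the query point and count how many polygon edges it crosses (each edge strictly once or zero times, handled with the usual half-open convention). 
Parity of crossings → even ⇒ outside.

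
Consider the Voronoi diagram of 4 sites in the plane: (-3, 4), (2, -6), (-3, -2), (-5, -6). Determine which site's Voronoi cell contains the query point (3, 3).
Nearest site = (-3, 4)

The Voronoi cell of site s contains exactly those query points closer to s than to any other site. Compute squared distances from q = (3, 3) to each site:
  (-3 − 3)² + (4 − 3)² = 37
  (-3 − 3)² + (-2 − 3)² = 61
  (2 − 3)² + (-6 − 3)² = 82
  (-5 − 3)² + (-6 − 3)² = 145
Minimum is attained by (-3, 4), so q lies in its Voronoi cell.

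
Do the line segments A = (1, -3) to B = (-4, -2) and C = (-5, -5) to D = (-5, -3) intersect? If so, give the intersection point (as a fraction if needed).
No (intersection of containing lines falls outside at least one segment)

Parametrize and solve: t = 6/5, s = 8/5. At least one of these is outside [0, 1], so the segments do not intersect.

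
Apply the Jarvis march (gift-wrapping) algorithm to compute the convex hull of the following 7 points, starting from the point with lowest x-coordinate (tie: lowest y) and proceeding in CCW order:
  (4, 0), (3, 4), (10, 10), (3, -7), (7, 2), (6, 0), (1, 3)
Hull (CCW) = [(1, 3), (3, -7), (7, 2), (10, 10)]

Jarvis march: at each step, from the current hull vertex p, select the next vertex q as the point such that every other point lies strictly to the left of (or on) the directed line p → q. (Equivalently: for every other point r, the cross product (q − p) × (r − p) ≥ 0.)
Starting point (lowest x, tie lowest y): (1, 3). Wrap until returning to start. Resulting hull: (1, 3), (3, -7), (7, 2), (10, 10).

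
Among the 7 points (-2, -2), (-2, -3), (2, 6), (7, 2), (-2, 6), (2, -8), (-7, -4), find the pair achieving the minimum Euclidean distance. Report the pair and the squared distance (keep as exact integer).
Pair = ((-2, -2), (-2, -3)); squared distance = 1

Compute all C(7, 2) = 21 pairwise squared distances (x_i − x_j)² + (y_i − y_j)². The minimum is 1, attained by the pair ((-2, -2), (-2, -3)).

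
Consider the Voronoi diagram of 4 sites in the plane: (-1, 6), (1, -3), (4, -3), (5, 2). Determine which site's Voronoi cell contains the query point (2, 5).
Nearest site = (-1, 6)

The Voronoi cell of site s contains exactly those query points closer to s than to any other site. Compute squared distances from q = (2, 5) to each site:
  (-1 − 2)² + (6 − 5)² = 10
  (5 − 2)² + (2 − 5)² = 18
  (1 − 2)² + (-3 − 5)² = 65
  (4 − 2)² + (-3 − 5)² = 68
Minimum is attained by (-1, 6), so q lies in its Voronoi cell.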